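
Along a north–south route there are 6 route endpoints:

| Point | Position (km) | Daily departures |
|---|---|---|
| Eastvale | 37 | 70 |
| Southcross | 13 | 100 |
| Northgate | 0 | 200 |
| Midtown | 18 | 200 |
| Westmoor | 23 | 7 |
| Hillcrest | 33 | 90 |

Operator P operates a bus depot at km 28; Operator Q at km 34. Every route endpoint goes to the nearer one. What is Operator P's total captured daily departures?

507

The indifferent point is the midpoint (28+34)/2 = 31; route endpoints left of it (closer to Operator P at 28) go to Operator P, those right go to Operator Q.
  Northgate at 0 (w=200) → Operator P
  Southcross at 13 (w=100) → Operator P
  Midtown at 18 (w=200) → Operator P
  Westmoor at 23 (w=7) → Operator P
  Hillcrest at 33 (w=90) → Operator Q
  Eastvale at 37 (w=70) → Operator Q
Operator P captures 507; Operator Q captures 160.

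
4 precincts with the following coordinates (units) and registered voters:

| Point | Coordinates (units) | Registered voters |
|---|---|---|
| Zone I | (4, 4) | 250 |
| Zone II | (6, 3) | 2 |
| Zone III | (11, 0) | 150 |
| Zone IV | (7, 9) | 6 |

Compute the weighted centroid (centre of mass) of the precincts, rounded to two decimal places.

The minimiser of Σwᵢ‖p−pᵢ‖² is the weighted centroid p* = (Σwᵢpᵢ)/(Σwᵢ).
Σwᵢ = 408.
Σwᵢxᵢ = 250·4 + 2·6 + 150·11 + 6·7 = 2704.
Σwᵢyᵢ = 250·4 + 2·3 + 150·0 + 6·9 = 1060.
x* = 2704/408 = 6.63, y* = 1060/408 = 2.60.

(6.63, 2.60)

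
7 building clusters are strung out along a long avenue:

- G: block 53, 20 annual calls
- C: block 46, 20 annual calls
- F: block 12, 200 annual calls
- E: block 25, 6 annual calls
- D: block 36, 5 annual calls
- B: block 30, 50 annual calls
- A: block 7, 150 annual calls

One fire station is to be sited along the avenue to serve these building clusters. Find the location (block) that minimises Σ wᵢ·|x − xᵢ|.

For a sum of weighted absolute distances on a line, the optimum is the weighted median (not the mean). Total weight W = 451; half-weight = 225.5.
Sort by position and accumulate weight:
  block 7 (A, w=150) → cum 150
  block 12 (F, w=200) → cum 350  ≥ 225.5 → median here
  block 25 (E, w=6) → cum 356
  block 30 (B, w=50) → cum 406
  block 36 (D, w=5) → cum 411
  block 46 (C, w=20) → cum 431
  block 53 (G, w=20) → cum 451
Optimal location: block 12.

x = 12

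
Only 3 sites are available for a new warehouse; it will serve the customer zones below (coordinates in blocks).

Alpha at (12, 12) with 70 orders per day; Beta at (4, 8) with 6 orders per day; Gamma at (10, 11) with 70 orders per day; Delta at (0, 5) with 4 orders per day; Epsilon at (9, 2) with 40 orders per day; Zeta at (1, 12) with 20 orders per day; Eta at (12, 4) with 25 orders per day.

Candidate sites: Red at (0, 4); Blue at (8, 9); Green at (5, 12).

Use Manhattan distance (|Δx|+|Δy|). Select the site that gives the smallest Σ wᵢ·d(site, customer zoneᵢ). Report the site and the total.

Blue, total 1593 blocks

Total weighted distance at each candidate:
  Red (0, 4): total = 3562
  Blue (8, 9): total = 1593
  Green (5, 12): total = 2003
Minimum is at Blue with total 1593 blocks.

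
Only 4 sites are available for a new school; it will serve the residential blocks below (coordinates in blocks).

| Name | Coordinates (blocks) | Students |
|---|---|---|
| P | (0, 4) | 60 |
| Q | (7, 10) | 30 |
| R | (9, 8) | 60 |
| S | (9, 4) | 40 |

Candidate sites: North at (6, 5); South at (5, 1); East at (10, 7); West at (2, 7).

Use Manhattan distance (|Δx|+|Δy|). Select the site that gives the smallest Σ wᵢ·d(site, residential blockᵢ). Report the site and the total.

North, total 1120 blocks

Total weighted distance at each candidate:
  North (6, 5): total = 1120
  South (5, 1): total = 1750
  East (10, 7): total = 1240
  West (2, 7): total = 1420
Minimum is at North with total 1120 blocks.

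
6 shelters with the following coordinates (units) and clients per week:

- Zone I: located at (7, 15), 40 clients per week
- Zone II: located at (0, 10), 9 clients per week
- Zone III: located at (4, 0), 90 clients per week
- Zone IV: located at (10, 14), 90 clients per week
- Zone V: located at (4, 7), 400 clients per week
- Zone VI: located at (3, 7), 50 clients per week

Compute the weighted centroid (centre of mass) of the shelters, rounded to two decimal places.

The minimiser of Σwᵢ‖p−pᵢ‖² is the weighted centroid p* = (Σwᵢpᵢ)/(Σwᵢ).
Σwᵢ = 679.
Σwᵢxᵢ = 40·7 + 9·0 + 90·4 + 90·10 + 400·4 + 50·3 = 3290.
Σwᵢyᵢ = 40·15 + 9·10 + 90·0 + 90·14 + 400·7 + 50·7 = 5100.
x* = 3290/679 = 4.85, y* = 5100/679 = 7.51.

(4.85, 7.51)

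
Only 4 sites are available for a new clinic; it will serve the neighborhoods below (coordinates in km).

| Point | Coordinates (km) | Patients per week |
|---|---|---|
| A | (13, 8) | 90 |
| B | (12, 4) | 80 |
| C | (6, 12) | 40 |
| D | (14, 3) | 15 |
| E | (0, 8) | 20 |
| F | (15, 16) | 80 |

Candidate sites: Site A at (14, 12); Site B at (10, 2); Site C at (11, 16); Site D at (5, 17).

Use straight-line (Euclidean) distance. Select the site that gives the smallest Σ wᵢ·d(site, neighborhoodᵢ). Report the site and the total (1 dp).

Site A, total 2106.8 km

Total weighted distance at each candidate:
  Site A (14, 12): total = 2106.8
  Site B (10, 2): total = 2745.2
  Site C (11, 16): total = 2753.8
  Site D (5, 17): total = 3728.4
Minimum is at Site A with total 2106.8 km.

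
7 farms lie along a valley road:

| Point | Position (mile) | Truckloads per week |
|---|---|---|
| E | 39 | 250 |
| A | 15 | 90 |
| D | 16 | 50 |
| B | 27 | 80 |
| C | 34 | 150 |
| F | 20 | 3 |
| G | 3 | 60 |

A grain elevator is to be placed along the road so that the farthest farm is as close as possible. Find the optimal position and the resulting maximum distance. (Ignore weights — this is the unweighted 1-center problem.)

location 21, max distance 18

The 1-center on a line is the midpoint of the two extreme points: leftmost at 3, rightmost at 39.
Optimal location = (3 + 39)/2 = 21; maximum distance = (39 − 3)/2 = 18.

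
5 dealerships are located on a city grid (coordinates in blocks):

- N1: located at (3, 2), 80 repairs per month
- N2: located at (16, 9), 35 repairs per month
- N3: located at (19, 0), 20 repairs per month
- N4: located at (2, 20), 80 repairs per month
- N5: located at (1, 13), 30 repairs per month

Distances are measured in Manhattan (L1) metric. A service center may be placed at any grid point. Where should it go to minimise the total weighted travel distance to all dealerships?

Manhattan distance separates: Σwᵢ(|x−xᵢ|+|y−yᵢ|) = Σwᵢ|x−xᵢ| + Σwᵢ|y−yᵢ|, so x and y are optimised independently as 1-D weighted medians.
Total weight W = 245; half = 122.5.
x-coordinate, sorted with cumulative weight:
  x=1 (N5, w=30) cum 30
  x=2 (N4, w=80) cum 110
  x=3 (N1, w=80) cum 190  ← median
  x=16 (N2, w=35) cum 225
  x=19 (N3, w=20) cum 245
⇒ x* = 3
y-coordinate, sorted with cumulative weight:
  y=0 (N3, w=20) cum 20
  y=2 (N1, w=80) cum 100
  y=9 (N2, w=35) cum 135  ← median
  y=13 (N5, w=30) cum 165
  y=20 (N4, w=80) cum 245
⇒ y* = 9

(3, 9)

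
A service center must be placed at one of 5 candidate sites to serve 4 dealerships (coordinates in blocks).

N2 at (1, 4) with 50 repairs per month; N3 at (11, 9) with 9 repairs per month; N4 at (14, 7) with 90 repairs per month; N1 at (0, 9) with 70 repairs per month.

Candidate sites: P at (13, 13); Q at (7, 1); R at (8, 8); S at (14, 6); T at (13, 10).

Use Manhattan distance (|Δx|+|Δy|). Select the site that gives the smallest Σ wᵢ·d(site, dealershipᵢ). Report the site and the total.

Total weighted distance at each candidate:
  P (13, 13): total = 2924
  Q (7, 1): total = 2778
  R (8, 8): total = 1846
  S (14, 6): total = 2084
  T (13, 10): total = 2267
Minimum is at R with total 1846 blocks.

R, total 1846 blocks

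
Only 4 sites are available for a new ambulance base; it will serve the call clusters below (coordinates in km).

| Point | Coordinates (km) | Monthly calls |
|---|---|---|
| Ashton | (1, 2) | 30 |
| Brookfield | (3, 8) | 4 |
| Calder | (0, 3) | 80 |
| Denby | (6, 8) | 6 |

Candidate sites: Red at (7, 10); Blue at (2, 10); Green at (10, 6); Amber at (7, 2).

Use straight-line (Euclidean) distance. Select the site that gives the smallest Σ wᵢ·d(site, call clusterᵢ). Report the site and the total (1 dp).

Total weighted distance at each candidate:
  Red (7, 10): total = 1123.3
  Blue (2, 10): total = 860.1
  Green (10, 6): total = 1186.6
  Amber (7, 2): total = 811.0
Minimum is at Amber with total 811.0 km.

Amber, total 811.0 km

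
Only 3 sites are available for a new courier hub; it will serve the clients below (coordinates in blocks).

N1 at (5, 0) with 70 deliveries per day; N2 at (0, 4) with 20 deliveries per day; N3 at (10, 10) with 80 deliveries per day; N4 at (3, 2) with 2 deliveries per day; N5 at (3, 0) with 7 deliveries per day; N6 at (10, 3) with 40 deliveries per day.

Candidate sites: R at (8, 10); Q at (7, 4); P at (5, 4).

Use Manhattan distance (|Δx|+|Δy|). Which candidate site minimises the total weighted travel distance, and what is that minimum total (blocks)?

Q, total 1508 blocks

Total weighted distance at each candidate:
  R (8, 10): total = 1841
  Q (7, 4): total = 1508
  P (5, 4): total = 1550
Minimum is at Q with total 1508 blocks.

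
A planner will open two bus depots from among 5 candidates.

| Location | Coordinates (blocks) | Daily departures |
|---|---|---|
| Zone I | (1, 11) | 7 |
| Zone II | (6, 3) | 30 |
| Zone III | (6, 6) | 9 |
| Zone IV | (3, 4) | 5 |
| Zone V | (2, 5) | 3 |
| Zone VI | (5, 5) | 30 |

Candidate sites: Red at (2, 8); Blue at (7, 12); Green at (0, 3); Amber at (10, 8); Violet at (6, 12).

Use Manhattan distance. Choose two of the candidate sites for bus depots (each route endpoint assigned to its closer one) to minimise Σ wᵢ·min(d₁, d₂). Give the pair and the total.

{Red, Green}, total 471

Evaluate every pair (each demand assigned to the nearer of the two):
  {Red, Green}: total = 471
  {Green, Violet}: total = 518
  {Blue, Green}: total = 534
  {Green, Amber}: total = 539
  {Red, Blue}: total = 566
  {Red, Amber}: total = 566
  {Red, Violet}: total = 566
  {Blue, Violet}: total = 694
  {Amber, Violet}: total = 694
  {Blue, Amber}: total = 701
Best pair: {Red, Green} with total 471.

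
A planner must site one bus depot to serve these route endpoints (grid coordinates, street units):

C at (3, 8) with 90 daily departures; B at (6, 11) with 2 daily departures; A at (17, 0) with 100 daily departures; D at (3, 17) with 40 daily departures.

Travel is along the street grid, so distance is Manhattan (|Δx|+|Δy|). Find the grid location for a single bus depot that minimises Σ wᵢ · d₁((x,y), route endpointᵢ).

(3, 8)

Manhattan distance separates: Σwᵢ(|x−xᵢ|+|y−yᵢ|) = Σwᵢ|x−xᵢ| + Σwᵢ|y−yᵢ|, so x and y are optimised independently as 1-D weighted medians.
Total weight W = 232; half = 116.
x-coordinate, sorted with cumulative weight:
  x=3 (C, w=90) cum 90
  x=3 (D, w=40) cum 130  ← median
  x=6 (B, w=2) cum 132
  x=17 (A, w=100) cum 232
⇒ x* = 3
y-coordinate, sorted with cumulative weight:
  y=0 (A, w=100) cum 100
  y=8 (C, w=90) cum 190  ← median
  y=11 (B, w=2) cum 192
  y=17 (D, w=40) cum 232
⇒ y* = 8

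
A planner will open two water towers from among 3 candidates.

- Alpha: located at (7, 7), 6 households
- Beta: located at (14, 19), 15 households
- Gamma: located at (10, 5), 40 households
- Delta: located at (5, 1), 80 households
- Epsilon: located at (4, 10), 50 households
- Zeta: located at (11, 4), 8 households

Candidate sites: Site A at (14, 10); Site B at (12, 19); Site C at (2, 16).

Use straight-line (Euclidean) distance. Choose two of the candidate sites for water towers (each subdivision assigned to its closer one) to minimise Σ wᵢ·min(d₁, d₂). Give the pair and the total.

Evaluate every pair (each demand assigned to the nearer of the two):
  {Site A, Site C}: total = 1824.9
  {Site A, Site B}: total = 1903.7
  {Site B, Site C}: total = 2295.8
Best pair: {Site A, Site C} with total 1824.9.

{Site A, Site C}, total 1824.9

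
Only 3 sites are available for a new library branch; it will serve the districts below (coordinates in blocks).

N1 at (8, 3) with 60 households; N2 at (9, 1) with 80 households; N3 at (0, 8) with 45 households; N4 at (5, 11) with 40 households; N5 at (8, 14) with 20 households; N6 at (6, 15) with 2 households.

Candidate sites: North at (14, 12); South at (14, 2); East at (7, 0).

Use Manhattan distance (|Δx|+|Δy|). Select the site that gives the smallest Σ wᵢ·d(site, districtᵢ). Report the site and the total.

East, total 2007 blocks

Total weighted distance at each candidate:
  North (14, 12): total = 3572
  South (14, 2): total = 2922
  East (7, 0): total = 2007
Minimum is at East with total 2007 blocks.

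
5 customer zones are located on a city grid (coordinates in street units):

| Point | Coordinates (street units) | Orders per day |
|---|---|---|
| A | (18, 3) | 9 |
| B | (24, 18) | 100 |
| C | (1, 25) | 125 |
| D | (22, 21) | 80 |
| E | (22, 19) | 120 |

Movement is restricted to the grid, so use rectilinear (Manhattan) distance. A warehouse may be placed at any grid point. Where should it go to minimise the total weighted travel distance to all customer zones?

Manhattan distance separates: Σwᵢ(|x−xᵢ|+|y−yᵢ|) = Σwᵢ|x−xᵢ| + Σwᵢ|y−yᵢ|, so x and y are optimised independently as 1-D weighted medians.
Total weight W = 434; half = 217.
x-coordinate, sorted with cumulative weight:
  x=1 (C, w=125) cum 125
  x=18 (A, w=9) cum 134
  x=22 (D, w=80) cum 214
  x=22 (E, w=120) cum 334  ← median
  x=24 (B, w=100) cum 434
⇒ x* = 22
y-coordinate, sorted with cumulative weight:
  y=3 (A, w=9) cum 9
  y=18 (B, w=100) cum 109
  y=19 (E, w=120) cum 229  ← median
  y=21 (D, w=80) cum 309
  y=25 (C, w=125) cum 434
⇒ y* = 19

(22, 19)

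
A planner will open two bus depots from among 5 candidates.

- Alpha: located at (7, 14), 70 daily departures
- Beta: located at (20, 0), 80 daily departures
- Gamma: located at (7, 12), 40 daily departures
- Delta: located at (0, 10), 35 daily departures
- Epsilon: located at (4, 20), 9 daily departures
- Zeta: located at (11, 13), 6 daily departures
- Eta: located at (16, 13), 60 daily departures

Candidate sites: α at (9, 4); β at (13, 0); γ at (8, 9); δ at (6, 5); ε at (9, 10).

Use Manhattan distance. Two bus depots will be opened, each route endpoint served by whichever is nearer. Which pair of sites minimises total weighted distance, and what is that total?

Evaluate every pair (each demand assigned to the nearer of the two):
  {β, ε}: total = 2220
  {β, γ}: total = 2352
  {α, ε}: total = 2860
  {α, γ}: total = 2992
  {β, δ}: total = 3156
  {δ, ε}: total = 3180
  {γ, δ}: total = 3312
  {γ, ε}: total = 3340
  {α, β}: total = 3540
  {α, δ}: total = 3784
Best pair: {β, ε} with total 2220.

{β, ε}, total 2220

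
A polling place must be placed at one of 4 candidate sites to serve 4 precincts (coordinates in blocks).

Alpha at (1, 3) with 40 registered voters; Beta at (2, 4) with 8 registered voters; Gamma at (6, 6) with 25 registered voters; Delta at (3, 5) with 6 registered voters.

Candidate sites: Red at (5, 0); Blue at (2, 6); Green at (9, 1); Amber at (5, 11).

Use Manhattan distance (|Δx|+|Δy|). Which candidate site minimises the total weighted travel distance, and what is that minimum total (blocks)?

Blue, total 288 blocks

Total weighted distance at each candidate:
  Red (5, 0): total = 553
  Blue (2, 6): total = 288
  Green (9, 1): total = 740
  Amber (5, 11): total = 758
Minimum is at Blue with total 288 blocks.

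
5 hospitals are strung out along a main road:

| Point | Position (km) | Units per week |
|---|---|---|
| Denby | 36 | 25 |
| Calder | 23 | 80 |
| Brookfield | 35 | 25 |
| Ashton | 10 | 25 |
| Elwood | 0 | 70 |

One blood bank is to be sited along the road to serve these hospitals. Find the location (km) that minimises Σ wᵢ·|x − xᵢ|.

x = 23

For a sum of weighted absolute distances on a line, the optimum is the weighted median (not the mean). Total weight W = 225; half-weight = 112.5.
Sort by position and accumulate weight:
  km 0 (Elwood, w=70) → cum 70
  km 10 (Ashton, w=25) → cum 95
  km 23 (Calder, w=80) → cum 175  ≥ 112.5 → median here
  km 35 (Brookfield, w=25) → cum 200
  km 36 (Denby, w=25) → cum 225
Optimal location: km 23.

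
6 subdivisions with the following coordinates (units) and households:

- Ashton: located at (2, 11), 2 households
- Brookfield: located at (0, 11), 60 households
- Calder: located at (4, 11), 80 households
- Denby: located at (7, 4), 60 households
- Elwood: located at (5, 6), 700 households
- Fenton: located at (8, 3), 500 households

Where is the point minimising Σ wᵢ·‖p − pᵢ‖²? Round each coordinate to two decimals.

(5.88, 5.35)

The minimiser of Σwᵢ‖p−pᵢ‖² is the weighted centroid p* = (Σwᵢpᵢ)/(Σwᵢ).
Σwᵢ = 1402.
Σwᵢxᵢ = 2·2 + 60·0 + 80·4 + 60·7 + 700·5 + 500·8 = 8244.
Σwᵢyᵢ = 2·11 + 60·11 + 80·11 + 60·4 + 700·6 + 500·3 = 7502.
x* = 8244/1402 = 5.88, y* = 7502/1402 = 5.35.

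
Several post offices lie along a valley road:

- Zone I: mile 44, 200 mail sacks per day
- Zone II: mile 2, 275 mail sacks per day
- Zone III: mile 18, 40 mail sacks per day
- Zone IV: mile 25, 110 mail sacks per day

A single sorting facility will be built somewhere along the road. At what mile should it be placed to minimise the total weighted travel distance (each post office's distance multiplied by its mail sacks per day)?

For a sum of weighted absolute distances on a line, the optimum is the weighted median (not the mean). Total weight W = 625; half-weight = 312.5.
Sort by position and accumulate weight:
  mile 2 (Zone II, w=275) → cum 275
  mile 18 (Zone III, w=40) → cum 315  ≥ 312.5 → median here
  mile 25 (Zone IV, w=110) → cum 425
  mile 44 (Zone I, w=200) → cum 625
Optimal location: mile 18.

x = 18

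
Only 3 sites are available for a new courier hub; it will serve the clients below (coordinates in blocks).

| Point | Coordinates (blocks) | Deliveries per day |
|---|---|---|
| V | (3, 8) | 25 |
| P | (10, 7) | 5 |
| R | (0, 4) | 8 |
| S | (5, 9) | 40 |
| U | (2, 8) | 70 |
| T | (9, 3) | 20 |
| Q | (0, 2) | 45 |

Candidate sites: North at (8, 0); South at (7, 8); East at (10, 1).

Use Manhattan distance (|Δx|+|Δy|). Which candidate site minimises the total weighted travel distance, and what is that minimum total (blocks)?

Total weighted distance at each candidate:
  North (8, 0): total = 2456
  South (7, 8): total = 1403
  East (10, 1): total = 2609
Minimum is at South with total 1403 blocks.

South, total 1403 blocks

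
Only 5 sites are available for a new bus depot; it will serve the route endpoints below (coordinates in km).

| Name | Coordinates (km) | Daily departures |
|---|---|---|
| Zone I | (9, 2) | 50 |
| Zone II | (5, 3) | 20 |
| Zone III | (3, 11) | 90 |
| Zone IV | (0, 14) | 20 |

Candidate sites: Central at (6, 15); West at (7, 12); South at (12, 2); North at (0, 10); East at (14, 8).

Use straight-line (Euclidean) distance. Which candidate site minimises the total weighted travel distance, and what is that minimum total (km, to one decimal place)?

North, total 1138.7 km

Total weighted distance at each candidate:
  Central (6, 15): total = 1479.6
  West (7, 12): total = 1211.0
  South (12, 2): total = 1776.3
  North (0, 10): total = 1138.7
  East (14, 8): total = 1927.2
Minimum is at North with total 1138.7 km.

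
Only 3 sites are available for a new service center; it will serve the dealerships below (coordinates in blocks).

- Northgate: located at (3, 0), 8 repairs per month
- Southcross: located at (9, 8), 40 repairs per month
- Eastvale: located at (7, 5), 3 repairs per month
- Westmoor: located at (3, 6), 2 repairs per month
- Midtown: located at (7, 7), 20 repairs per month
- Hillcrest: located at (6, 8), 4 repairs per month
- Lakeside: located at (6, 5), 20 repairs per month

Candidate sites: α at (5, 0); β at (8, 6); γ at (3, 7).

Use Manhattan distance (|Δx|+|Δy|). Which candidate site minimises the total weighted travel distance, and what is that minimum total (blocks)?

Total weighted distance at each candidate:
  α (5, 0): total = 869
  β (8, 6): total = 340
  γ (3, 7): total = 552
Minimum is at β with total 340 blocks.

β, total 340 blocks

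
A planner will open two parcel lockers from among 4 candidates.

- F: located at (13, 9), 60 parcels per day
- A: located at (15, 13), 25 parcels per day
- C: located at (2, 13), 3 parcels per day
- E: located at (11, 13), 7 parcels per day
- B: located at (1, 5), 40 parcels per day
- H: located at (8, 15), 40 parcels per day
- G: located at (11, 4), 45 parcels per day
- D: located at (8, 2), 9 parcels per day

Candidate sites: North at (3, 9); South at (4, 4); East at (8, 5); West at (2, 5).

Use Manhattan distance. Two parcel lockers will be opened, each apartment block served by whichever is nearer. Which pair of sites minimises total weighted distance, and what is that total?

Evaluate every pair (each demand assigned to the nearer of the two):
  {East, West}: total = 1663
  {South, East}: total = 1792
  {North, East}: total = 1854
  {North, South}: total = 2068
  {North, West}: total = 2110
  {South, West}: total = 2485
Best pair: {East, West} with total 1663.

{East, West}, total 1663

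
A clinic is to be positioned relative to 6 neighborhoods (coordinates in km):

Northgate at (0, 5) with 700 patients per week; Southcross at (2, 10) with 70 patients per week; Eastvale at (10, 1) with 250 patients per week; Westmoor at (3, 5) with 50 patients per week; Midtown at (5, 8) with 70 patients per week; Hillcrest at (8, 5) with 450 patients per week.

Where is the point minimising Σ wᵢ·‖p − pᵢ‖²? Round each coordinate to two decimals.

(4.24, 4.72)

The minimiser of Σwᵢ‖p−pᵢ‖² is the weighted centroid p* = (Σwᵢpᵢ)/(Σwᵢ).
Σwᵢ = 1590.
Σwᵢxᵢ = 700·0 + 70·2 + 250·10 + 50·3 + 70·5 + 450·8 = 6740.
Σwᵢyᵢ = 700·5 + 70·10 + 250·1 + 50·5 + 70·8 + 450·5 = 7510.
x* = 6740/1590 = 4.24, y* = 7510/1590 = 4.72.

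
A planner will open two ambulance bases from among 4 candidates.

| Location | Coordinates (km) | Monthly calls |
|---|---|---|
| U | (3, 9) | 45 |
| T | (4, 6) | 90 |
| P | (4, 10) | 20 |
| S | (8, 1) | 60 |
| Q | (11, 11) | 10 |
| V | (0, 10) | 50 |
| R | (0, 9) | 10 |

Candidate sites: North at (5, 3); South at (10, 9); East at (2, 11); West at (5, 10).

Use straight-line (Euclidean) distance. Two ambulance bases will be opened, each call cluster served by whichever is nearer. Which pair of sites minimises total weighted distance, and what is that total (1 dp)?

{North, East}, total 876.4

Evaluate every pair (each demand assigned to the nearer of the two):
  {North, East}: total = 876.4
  {North, West}: total = 983.4
  {East, West}: total = 1261.8
  {South, East}: total = 1287.2
  {South, West}: total = 1309.8
  {North, South}: total = 1437.8
Best pair: {North, East} with total 876.4.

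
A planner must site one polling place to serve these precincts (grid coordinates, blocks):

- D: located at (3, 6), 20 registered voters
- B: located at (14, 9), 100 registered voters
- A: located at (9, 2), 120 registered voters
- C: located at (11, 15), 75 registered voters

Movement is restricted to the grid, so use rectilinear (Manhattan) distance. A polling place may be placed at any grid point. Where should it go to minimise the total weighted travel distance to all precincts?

Manhattan distance separates: Σwᵢ(|x−xᵢ|+|y−yᵢ|) = Σwᵢ|x−xᵢ| + Σwᵢ|y−yᵢ|, so x and y are optimised independently as 1-D weighted medians.
Total weight W = 315; half = 157.5.
x-coordinate, sorted with cumulative weight:
  x=3 (D, w=20) cum 20
  x=9 (A, w=120) cum 140
  x=11 (C, w=75) cum 215  ← median
  x=14 (B, w=100) cum 315
⇒ x* = 11
y-coordinate, sorted with cumulative weight:
  y=2 (A, w=120) cum 120
  y=6 (D, w=20) cum 140
  y=9 (B, w=100) cum 240  ← median
  y=15 (C, w=75) cum 315
⇒ y* = 9

(11, 9)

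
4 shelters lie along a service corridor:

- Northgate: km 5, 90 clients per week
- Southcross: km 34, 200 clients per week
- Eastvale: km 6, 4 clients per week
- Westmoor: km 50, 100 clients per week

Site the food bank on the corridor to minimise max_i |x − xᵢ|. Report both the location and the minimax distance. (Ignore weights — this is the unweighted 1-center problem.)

The 1-center on a line is the midpoint of the two extreme points: leftmost at 5, rightmost at 50.
Optimal location = (5 + 50)/2 = 27.5; maximum distance = (50 − 5)/2 = 22.5.

location 27.5, max distance 22.5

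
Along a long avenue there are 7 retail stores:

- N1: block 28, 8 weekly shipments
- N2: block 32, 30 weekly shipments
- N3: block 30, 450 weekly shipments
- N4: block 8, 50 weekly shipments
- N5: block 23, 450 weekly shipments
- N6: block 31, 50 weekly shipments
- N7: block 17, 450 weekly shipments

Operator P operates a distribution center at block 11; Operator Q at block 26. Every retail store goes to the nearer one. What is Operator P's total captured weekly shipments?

500

The indifferent point is the midpoint (11+26)/2 = 18.5; retail stores left of it (closer to Operator P at 11) go to Operator P, those right go to Operator Q.
  N4 at 8 (w=50) → Operator P
  N7 at 17 (w=450) → Operator P
  N5 at 23 (w=450) → Operator Q
  N1 at 28 (w=8) → Operator Q
  N3 at 30 (w=450) → Operator Q
  N6 at 31 (w=50) → Operator Q
  N2 at 32 (w=30) → Operator Q
Operator P captures 500; Operator Q captures 988.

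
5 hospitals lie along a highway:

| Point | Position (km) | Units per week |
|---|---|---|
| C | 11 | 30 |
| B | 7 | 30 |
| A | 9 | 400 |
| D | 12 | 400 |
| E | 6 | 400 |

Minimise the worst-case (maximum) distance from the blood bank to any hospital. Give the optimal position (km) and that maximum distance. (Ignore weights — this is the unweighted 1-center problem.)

location 9, max distance 3

The 1-center on a line is the midpoint of the two extreme points: leftmost at 6, rightmost at 12.
Optimal location = (6 + 12)/2 = 9; maximum distance = (12 − 6)/2 = 3.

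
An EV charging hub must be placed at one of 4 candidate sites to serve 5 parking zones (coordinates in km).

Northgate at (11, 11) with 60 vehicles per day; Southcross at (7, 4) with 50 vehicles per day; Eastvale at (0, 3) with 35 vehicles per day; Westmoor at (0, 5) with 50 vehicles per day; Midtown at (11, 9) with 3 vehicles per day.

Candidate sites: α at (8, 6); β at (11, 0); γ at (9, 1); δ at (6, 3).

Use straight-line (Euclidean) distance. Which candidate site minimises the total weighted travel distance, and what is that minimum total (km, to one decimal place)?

α, total 1176.5 km

Total weighted distance at each candidate:
  α (8, 6): total = 1176.5
  β (11, 0): total = 1973.1
  γ (9, 1): total = 1632.0
  δ (6, 3): total = 1186.4
Minimum is at α with total 1176.5 km.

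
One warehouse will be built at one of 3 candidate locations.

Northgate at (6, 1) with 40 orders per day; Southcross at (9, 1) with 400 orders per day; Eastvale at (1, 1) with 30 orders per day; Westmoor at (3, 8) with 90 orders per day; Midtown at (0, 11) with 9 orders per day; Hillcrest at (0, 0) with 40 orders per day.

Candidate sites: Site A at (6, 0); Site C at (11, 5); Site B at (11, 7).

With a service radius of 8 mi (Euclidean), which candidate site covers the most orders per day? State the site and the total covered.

Coverage radius r = 8 mi; a point is covered iff (Δx)²+(Δy)² ≤ 8² = 64.
  Site A (6, 0): covers {Northgate, Southcross, Eastvale, Hillcrest} → 510
  Site C (11, 5): covers {Northgate, Southcross} → 440
  Site B (11, 7): covers {Northgate, Southcross} → 440
Maximum coverage at Site A: 510 orders per day.

Site A, covering 510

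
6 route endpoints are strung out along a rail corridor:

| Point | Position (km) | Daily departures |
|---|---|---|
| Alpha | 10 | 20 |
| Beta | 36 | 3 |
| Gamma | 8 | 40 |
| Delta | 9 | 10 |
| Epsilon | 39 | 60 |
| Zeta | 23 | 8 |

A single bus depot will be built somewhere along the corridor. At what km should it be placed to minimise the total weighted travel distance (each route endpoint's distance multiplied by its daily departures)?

For a sum of weighted absolute distances on a line, the optimum is the weighted median (not the mean). Total weight W = 141; half-weight = 70.5.
Sort by position and accumulate weight:
  km 8 (Gamma, w=40) → cum 40
  km 9 (Delta, w=10) → cum 50
  km 10 (Alpha, w=20) → cum 70
  km 23 (Zeta, w=8) → cum 78  ≥ 70.5 → median here
  km 36 (Beta, w=3) → cum 81
  km 39 (Epsilon, w=60) → cum 141
Optimal location: km 23.

x = 23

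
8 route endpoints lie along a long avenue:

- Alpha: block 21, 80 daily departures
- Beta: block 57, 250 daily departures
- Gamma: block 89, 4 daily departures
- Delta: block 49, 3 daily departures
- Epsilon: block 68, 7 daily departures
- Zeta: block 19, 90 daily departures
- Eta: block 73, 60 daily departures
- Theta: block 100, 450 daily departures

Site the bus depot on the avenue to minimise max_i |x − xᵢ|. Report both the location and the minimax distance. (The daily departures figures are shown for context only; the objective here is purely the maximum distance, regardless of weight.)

location 59.5, max distance 40.5

The 1-center on a line is the midpoint of the two extreme points: leftmost at 19, rightmost at 100.
Optimal location = (19 + 100)/2 = 59.5; maximum distance = (100 − 19)/2 = 40.5.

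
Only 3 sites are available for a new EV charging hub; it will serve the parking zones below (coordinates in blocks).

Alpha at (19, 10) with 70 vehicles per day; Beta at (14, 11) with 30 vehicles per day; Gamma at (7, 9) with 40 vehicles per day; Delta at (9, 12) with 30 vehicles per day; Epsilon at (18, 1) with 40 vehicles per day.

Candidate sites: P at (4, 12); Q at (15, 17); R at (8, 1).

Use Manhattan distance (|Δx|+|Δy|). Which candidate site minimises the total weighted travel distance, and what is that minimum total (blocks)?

Total weighted distance at each candidate:
  P (4, 12): total = 2910
  Q (15, 17): total = 2710
  R (8, 1): total = 3000
Minimum is at Q with total 2710 blocks.

Q, total 2710 blocks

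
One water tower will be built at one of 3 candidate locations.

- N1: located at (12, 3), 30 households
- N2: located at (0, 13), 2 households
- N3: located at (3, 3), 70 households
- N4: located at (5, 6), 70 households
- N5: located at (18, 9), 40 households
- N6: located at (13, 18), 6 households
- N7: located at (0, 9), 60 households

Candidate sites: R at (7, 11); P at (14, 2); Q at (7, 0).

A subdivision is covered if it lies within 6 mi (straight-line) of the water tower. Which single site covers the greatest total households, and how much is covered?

Q, covering 100

Coverage radius r = 6 mi; a point is covered iff (Δx)²+(Δy)² ≤ 6² = 36.
  R (7, 11): covers {N4} → 70
  P (14, 2): covers {N1} → 30
  Q (7, 0): covers {N1, N3} → 100
Maximum coverage at Q: 100 households.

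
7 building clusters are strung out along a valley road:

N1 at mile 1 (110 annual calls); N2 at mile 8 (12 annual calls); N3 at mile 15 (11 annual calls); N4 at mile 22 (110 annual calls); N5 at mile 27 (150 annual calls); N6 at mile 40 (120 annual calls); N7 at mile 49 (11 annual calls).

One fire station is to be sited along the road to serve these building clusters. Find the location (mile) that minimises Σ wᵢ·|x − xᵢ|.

For a sum of weighted absolute distances on a line, the optimum is the weighted median (not the mean). Total weight W = 524; half-weight = 262.
Sort by position and accumulate weight:
  mile 1 (N1, w=110) → cum 110
  mile 8 (N2, w=12) → cum 122
  mile 15 (N3, w=11) → cum 133
  mile 22 (N4, w=110) → cum 243
  mile 27 (N5, w=150) → cum 393  ≥ 262 → median here
  mile 40 (N6, w=120) → cum 513
  mile 49 (N7, w=11) → cum 524
Optimal location: mile 27.

x = 27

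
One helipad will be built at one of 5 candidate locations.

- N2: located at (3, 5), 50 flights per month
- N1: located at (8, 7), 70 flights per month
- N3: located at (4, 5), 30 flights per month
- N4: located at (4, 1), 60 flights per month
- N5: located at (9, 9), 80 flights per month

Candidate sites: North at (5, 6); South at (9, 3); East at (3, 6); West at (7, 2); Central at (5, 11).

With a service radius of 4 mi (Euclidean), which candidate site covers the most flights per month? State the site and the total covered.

Coverage radius r = 4 mi; a point is covered iff (Δx)²+(Δy)² ≤ 4² = 16.
  North (5, 6): covers {N2, N1, N3} → 150
  South (9, 3): covers {none} → 0
  East (3, 6): covers {N2, N3} → 80
  West (7, 2): covers {N4} → 60
  Central (5, 11): covers {none} → 0
Maximum coverage at North: 150 flights per month.

North, covering 150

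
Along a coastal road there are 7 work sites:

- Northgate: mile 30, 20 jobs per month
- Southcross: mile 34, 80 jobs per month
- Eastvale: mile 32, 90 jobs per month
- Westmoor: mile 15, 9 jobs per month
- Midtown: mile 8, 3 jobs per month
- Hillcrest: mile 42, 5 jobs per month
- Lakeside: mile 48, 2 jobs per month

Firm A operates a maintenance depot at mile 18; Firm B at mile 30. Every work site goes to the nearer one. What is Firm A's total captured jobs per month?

The indifferent point is the midpoint (18+30)/2 = 24; work sites left of it (closer to Firm A at 18) go to Firm A, those right go to Firm B.
  Midtown at 8 (w=3) → Firm A
  Westmoor at 15 (w=9) → Firm A
  Northgate at 30 (w=20) → Firm B
  Eastvale at 32 (w=90) → Firm B
  Southcross at 34 (w=80) → Firm B
  Hillcrest at 42 (w=5) → Firm B
  Lakeside at 48 (w=2) → Firm B
Firm A captures 12; Firm B captures 197.

12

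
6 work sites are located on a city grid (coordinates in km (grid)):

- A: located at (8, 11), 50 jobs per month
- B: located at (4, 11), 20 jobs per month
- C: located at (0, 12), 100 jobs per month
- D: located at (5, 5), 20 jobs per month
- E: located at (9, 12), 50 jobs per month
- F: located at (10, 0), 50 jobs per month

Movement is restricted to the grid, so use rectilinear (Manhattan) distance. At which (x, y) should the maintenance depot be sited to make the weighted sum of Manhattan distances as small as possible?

Manhattan distance separates: Σwᵢ(|x−xᵢ|+|y−yᵢ|) = Σwᵢ|x−xᵢ| + Σwᵢ|y−yᵢ|, so x and y are optimised independently as 1-D weighted medians.
Total weight W = 290; half = 145.
x-coordinate, sorted with cumulative weight:
  x=0 (C, w=100) cum 100
  x=4 (B, w=20) cum 120
  x=5 (D, w=20) cum 140
  x=8 (A, w=50) cum 190  ← median
  x=9 (E, w=50) cum 240
  x=10 (F, w=50) cum 290
⇒ x* = 8
y-coordinate, sorted with cumulative weight:
  y=0 (F, w=50) cum 50
  y=5 (D, w=20) cum 70
  y=11 (A, w=50) cum 120
  y=11 (B, w=20) cum 140
  y=12 (C, w=100) cum 240  ← median
  y=12 (E, w=50) cum 290
⇒ y* = 12

(8, 12)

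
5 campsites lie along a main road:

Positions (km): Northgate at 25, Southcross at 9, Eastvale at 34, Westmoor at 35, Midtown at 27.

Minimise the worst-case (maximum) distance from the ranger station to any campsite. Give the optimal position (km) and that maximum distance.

location 22, max distance 13

The 1-center on a line is the midpoint of the two extreme points: leftmost at 9, rightmost at 35.
Optimal location = (9 + 35)/2 = 22; maximum distance = (35 − 9)/2 = 13.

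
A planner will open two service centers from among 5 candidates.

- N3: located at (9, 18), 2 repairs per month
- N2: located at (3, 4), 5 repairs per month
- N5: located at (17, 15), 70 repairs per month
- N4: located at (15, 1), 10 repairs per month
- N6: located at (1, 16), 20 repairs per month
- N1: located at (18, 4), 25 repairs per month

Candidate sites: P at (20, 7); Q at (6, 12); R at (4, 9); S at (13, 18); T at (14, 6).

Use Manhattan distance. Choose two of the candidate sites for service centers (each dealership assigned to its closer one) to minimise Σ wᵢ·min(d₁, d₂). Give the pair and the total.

{S, T}, total 1053

Evaluate every pair (each demand assigned to the nearer of the two):
  {S, T}: total = 1053
  {P, S}: total = 1113
  {P, Q}: total = 1258
  {P, R}: total = 1263
  {Q, T}: total = 1303
  {R, T}: total = 1308
  {R, S}: total = 1393
  {Q, S}: total = 1398
  {P, T}: total = 1514
  {Q, R}: total = 1873
Best pair: {S, T} with total 1053.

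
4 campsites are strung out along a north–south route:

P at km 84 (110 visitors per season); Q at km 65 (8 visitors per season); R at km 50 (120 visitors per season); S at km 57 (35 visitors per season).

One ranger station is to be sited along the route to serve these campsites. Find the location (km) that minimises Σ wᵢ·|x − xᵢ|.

x = 57

For a sum of weighted absolute distances on a line, the optimum is the weighted median (not the mean). Total weight W = 273; half-weight = 136.5.
Sort by position and accumulate weight:
  km 50 (R, w=120) → cum 120
  km 57 (S, w=35) → cum 155  ≥ 136.5 → median here
  km 65 (Q, w=8) → cum 163
  km 84 (P, w=110) → cum 273
Optimal location: km 57.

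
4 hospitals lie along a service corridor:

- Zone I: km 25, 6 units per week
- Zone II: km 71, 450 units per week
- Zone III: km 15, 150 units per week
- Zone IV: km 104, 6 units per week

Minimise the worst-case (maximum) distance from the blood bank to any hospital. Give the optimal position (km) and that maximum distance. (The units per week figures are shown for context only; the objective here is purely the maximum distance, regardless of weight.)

The 1-center on a line is the midpoint of the two extreme points: leftmost at 15, rightmost at 104.
Optimal location = (15 + 104)/2 = 59.5; maximum distance = (104 − 15)/2 = 44.5.

location 59.5, max distance 44.5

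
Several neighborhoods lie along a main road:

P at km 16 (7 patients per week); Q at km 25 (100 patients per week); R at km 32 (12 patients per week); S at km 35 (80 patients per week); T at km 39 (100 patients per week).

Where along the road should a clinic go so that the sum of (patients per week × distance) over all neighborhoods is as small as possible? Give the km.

For a sum of weighted absolute distances on a line, the optimum is the weighted median (not the mean). Total weight W = 299; half-weight = 149.5.
Sort by position and accumulate weight:
  km 16 (P, w=7) → cum 7
  km 25 (Q, w=100) → cum 107
  km 32 (R, w=12) → cum 119
  km 35 (S, w=80) → cum 199  ≥ 149.5 → median here
  km 39 (T, w=100) → cum 299
Optimal location: km 35.

x = 35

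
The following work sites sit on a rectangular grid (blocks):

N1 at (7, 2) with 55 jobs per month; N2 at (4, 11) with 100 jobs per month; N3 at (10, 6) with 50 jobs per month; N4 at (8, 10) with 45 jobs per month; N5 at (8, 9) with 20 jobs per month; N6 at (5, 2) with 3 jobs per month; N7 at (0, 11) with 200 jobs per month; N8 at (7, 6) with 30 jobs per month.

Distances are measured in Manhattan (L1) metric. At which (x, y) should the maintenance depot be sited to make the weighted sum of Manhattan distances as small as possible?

Manhattan distance separates: Σwᵢ(|x−xᵢ|+|y−yᵢ|) = Σwᵢ|x−xᵢ| + Σwᵢ|y−yᵢ|, so x and y are optimised independently as 1-D weighted medians.
Total weight W = 503; half = 251.5.
x-coordinate, sorted with cumulative weight:
  x=0 (N7, w=200) cum 200
  x=4 (N2, w=100) cum 300  ← median
  x=5 (N6, w=3) cum 303
  x=7 (N1, w=55) cum 358
  x=7 (N8, w=30) cum 388
  x=8 (N4, w=45) cum 433
  x=8 (N5, w=20) cum 453
  x=10 (N3, w=50) cum 503
⇒ x* = 4
y-coordinate, sorted with cumulative weight:
  y=2 (N1, w=55) cum 55
  y=2 (N6, w=3) cum 58
  y=6 (N3, w=50) cum 108
  y=6 (N8, w=30) cum 138
  y=9 (N5, w=20) cum 158
  y=10 (N4, w=45) cum 203
  y=11 (N2, w=100) cum 303  ← median
  y=11 (N7, w=200) cum 503
⇒ y* = 11

(4, 11)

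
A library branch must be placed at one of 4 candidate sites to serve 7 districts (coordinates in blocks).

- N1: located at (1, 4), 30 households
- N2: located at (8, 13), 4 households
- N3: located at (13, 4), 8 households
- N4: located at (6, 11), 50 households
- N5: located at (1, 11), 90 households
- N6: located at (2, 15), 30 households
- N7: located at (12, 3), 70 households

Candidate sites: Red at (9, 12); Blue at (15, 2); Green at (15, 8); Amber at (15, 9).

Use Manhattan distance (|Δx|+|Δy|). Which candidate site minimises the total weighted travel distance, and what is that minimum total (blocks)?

Total weighted distance at each candidate:
  Red (9, 12): total = 2734
  Blue (15, 2): total = 4614
  Green (15, 8): total = 3926
  Amber (15, 9): total = 3860
Minimum is at Red with total 2734 blocks.

Red, total 2734 blocks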